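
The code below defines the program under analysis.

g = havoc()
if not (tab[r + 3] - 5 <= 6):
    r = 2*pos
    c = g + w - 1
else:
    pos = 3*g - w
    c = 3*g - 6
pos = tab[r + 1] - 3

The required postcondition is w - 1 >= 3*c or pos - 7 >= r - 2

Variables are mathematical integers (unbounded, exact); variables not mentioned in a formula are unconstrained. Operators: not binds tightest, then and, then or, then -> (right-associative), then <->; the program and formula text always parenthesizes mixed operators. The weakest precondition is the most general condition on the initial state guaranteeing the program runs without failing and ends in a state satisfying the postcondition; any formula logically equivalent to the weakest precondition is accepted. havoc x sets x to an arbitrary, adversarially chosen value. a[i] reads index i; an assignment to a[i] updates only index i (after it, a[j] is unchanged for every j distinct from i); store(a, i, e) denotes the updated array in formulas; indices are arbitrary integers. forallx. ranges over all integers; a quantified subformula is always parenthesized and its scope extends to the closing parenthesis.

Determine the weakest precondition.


Working backward. After the program, the postcondition w - 1 >= 3*c or pos - 7 >= r - 2 must hold; in canonical form it is w >= 3*c + 1 or pos >= r + 5.
Before pos := tab[r + 1] - 3: w >= 3*c + 1 or tab[r + 1] >= r + 8
Then branch requires 3*g + 2*w <= 2 or tab[2*pos + 1] >= 2*pos + 8; else branch requires w >= 9*g - 17 or tab[r + 1] >= r + 8.
Before the if: ((not (tab[r + 3] <= 11)) -> (3*g + 2*w <= 2 or tab[2*pos + 1] >= 2*pos + 8)) and (tab[r + 3] <= 11 -> (w >= 9*g - 17 or tab[r + 1] >= r + 8))
Before havoc g: forall g_1. (((not (tab[r + 3] <= 11)) -> (3*g_1 + 2*w <= 2 or tab[2*pos + 1] >= 2*pos + 8)) and (tab[r + 3] <= 11 -> (w >= 9*g_1 - 17 or tab[r + 1] >= r + 8)))
Answer: WP = forall g_1. (((not (tab[r + 3] <= 11)) -> (3*g_1 + 2*w <= 2 or tab[2*pos + 1] >= 2*pos + 8)) and (tab[r + 3] <= 11 -> (w >= 9*g_1 - 17 or tab[r + 1] >= r + 8)))


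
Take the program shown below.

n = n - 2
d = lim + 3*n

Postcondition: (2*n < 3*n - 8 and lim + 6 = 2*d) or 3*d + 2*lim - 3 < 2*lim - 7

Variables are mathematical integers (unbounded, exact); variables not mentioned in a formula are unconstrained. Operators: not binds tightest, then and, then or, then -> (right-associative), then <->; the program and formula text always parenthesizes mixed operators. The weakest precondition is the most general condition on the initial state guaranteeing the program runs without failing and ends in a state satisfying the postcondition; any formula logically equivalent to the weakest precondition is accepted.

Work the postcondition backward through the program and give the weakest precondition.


Working backward. After the program, the postcondition (2*n < 3*n - 8 and lim + 6 = 2*d) or 3*d + 2*lim - 3 < 2*lim - 7 must hold; in canonical form it is (n > 8 and lim = 2*d - 6) or 3*d < -4.
Before d := lim + 3*n: (n > 8 and lim + 6*n = 6) or 3*lim + 9*n < -4
Before n := n - 2: (n > 10 and lim + 6*n = 18) or 3*lim + 9*n < 14
Answer: WP = (n > 10 and lim + 6*n = 18) or 3*lim + 9*n < 14


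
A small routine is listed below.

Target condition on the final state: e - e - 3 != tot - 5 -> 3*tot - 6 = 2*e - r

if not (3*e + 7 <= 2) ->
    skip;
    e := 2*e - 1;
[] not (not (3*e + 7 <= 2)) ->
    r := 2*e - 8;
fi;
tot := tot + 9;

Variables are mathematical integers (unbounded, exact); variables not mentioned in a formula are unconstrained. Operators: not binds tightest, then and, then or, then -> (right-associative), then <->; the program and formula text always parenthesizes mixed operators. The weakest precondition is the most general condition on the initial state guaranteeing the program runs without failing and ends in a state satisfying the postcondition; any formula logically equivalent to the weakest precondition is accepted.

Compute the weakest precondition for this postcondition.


Working backward. After the program, the postcondition e - e - 3 != tot - 5 -> 3*tot - 6 = 2*e - r must hold; in canonical form it is tot != 2 -> r + 3*tot = 2*e + 6.
Before tot := tot + 9: tot != -7 -> r + 3*tot = 2*e - 21
Then branch requires tot != -7 -> r + 3*tot = 4*e - 23; else branch requires tot != -7 -> 3*tot = -13.
Before the if: ((not (3*e <= -5)) -> (tot != -7 -> r + 3*tot = 4*e - 23)) and (3*e <= -5 -> (tot != -7 -> 3*tot = -13))
Answer: WP = ((not (3*e <= -5)) -> (tot != -7 -> r + 3*tot = 4*e - 23)) and (3*e <= -5 -> (tot != -7 -> 3*tot = -13))


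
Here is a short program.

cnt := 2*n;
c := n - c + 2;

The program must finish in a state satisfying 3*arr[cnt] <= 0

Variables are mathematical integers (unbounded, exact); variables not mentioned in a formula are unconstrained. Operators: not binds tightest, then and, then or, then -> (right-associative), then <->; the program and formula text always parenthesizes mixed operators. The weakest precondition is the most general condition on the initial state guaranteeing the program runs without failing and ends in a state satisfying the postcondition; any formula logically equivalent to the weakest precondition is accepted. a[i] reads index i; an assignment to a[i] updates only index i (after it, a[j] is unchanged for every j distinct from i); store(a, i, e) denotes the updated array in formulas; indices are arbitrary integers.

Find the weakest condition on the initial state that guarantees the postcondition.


Working backward. After the program, 3*arr[cnt] <= 0 must hold.
Before c := n - c + 2: 3*arr[cnt] <= 0
Before cnt := 2*n: 3*arr[2*n] <= 0
Answer: WP = 3*arr[2*n] <= 0


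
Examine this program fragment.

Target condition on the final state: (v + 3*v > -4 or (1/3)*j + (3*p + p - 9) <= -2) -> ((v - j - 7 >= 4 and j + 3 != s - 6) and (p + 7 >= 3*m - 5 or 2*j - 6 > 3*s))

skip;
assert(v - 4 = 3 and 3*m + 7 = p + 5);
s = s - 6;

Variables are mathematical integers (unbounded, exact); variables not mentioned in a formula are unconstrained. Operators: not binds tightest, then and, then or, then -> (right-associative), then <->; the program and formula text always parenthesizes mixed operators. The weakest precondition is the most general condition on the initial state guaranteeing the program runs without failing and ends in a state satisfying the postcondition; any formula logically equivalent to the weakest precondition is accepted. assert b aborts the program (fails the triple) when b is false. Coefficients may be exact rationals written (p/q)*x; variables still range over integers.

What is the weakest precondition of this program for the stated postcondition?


Working backward. After the program, the postcondition (v + 3*v > -4 or (1/3)*j + (3*p + p - 9) <= -2) -> ((v - j - 7 >= 4 and j + 3 != s - 6) and (p + 7 >= 3*m - 5 or 2*j - 6 > 3*s)) must hold; in canonical form it is (4*v > -4 or (1/3)*j + 4*p <= 7) -> (v >= j + 11 and j != s - 9 and (p >= 3*m - 12 or 2*j > 3*s + 6)).
Before s := s - 6: (4*v > -4 or (1/3)*j + 4*p <= 7) -> (v >= j + 11 and j != s - 15 and (p >= 3*m - 12 or 2*j > 3*s - 12))
Before assert v - 4 = 3 and 3*m + 7 = p + 5: v = 7 and 3*m = p - 2 and ((4*v > -4 or (1/3)*j + 4*p <= 7) -> (v >= j + 11 and j != s - 15 and (p >= 3*m - 12 or 2*j > 3*s - 12)))
Before skip: v = 7 and 3*m = p - 2 and ((4*v > -4 or (1/3)*j + 4*p <= 7) -> (v >= j + 11 and j != s - 15 and (p >= 3*m - 12 or 2*j > 3*s - 12)))
Answer: WP = v = 7 and 3*m = p - 2 and ((4*v > -4 or (1/3)*j + 4*p <= 7) -> (v >= j + 11 and j != s - 15 and (p >= 3*m - 12 or 2*j > 3*s - 12)))


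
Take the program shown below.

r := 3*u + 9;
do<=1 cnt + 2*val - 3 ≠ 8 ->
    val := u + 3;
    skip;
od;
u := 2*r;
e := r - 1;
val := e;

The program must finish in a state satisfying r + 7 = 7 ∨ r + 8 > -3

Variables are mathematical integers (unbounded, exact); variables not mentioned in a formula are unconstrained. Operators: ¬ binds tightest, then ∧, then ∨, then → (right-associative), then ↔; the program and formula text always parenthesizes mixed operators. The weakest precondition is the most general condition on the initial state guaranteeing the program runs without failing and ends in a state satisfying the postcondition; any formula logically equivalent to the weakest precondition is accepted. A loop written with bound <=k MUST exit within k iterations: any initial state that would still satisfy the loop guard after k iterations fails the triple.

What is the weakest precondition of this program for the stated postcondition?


Working backward. After the program, the postcondition r + 7 = 7 ∨ r + 8 > -3 must hold; in canonical form it is r = 0 ∨ r > -11.
Before val := e: r = 0 ∨ r > -11
Before e := r - 1: r = 0 ∨ r > -11
Before u := 2*r: r = 0 ∨ r > -11
Before the loop (bound <=1), unroll the exhaustion recursion (WP_0 = exit-now case; WP_j = one more guarded iteration, up to j = 1):
  WP_0: (¬(cnt + 2*val ≠ 11)) ∧ (r = 0 ∨ r > -11)
  WP_1: (cnt + 2*val ≠ 11 → ((¬(cnt + 2*u ≠ 5)) ∧ (r = 0 ∨ r > -11))) ∧ ((¬(cnt + 2*val ≠ 11)) → (r = 0 ∨ r > -11))
So before the loop: (cnt + 2*val ≠ 11 → ((¬(cnt + 2*u ≠ 5)) ∧ (r = 0 ∨ r > -11))) ∧ ((¬(cnt + 2*val ≠ 11)) → (r = 0 ∨ r > -11))
Before r := 3*u + 9: (cnt + 2*val ≠ 11 → ((¬(cnt + 2*u ≠ 5)) ∧ (3*u = -9 ∨ 3*u > -20))) ∧ ((¬(cnt + 2*val ≠ 11)) → (3*u = -9 ∨ 3*u > -20))
Answer: WP = (cnt + 2*val ≠ 11 → ((¬(cnt + 2*u ≠ 5)) ∧ (3*u = -9 ∨ 3*u > -20))) ∧ ((¬(cnt + 2*val ≠ 11)) → (3*u = -9 ∨ 3*u > -20))


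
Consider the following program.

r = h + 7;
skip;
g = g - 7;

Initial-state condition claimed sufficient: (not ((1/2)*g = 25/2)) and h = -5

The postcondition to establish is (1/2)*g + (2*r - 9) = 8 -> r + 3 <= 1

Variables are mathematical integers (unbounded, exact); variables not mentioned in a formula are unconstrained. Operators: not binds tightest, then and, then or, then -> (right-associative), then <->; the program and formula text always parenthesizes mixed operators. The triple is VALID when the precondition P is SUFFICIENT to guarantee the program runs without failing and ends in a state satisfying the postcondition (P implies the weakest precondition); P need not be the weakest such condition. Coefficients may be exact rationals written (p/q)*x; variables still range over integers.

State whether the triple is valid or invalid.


Working backward. After the program, the postcondition (1/2)*g + (2*r - 9) = 8 -> r + 3 <= 1 must hold; in canonical form it is (1/2)*g + 2*r = 17 -> r <= -2.
Before g := g - 7: (1/2)*g + 2*r = 41/2 -> r <= -2
Before skip: (1/2)*g + 2*r = 41/2 -> r <= -2
Before r := h + 7: (1/2)*g + 2*h = 13/2 -> h <= -9
The weakest precondition is (1/2)*g + 2*h = 13/2 -> h <= -9.
Check whether (not ((1/2)*g = 25/2)) and h = -5 implies it.
Countermodel: at the initial state g = 33, h = -5, the precondition holds but the weakest precondition fails.
Answer: invalid


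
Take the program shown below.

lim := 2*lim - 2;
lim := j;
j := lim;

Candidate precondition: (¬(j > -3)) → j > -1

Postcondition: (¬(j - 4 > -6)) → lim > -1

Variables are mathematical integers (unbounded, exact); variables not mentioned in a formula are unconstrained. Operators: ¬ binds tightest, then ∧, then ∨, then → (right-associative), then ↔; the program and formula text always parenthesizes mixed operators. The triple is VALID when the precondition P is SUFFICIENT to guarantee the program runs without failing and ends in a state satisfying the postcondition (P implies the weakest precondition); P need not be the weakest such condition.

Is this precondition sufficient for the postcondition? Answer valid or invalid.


Working backward. After the program, the postcondition (¬(j - 4 > -6)) → lim > -1 must hold; in canonical form it is (¬(j > -2)) → lim > -1.
Before j := lim: (¬(lim > -2)) → lim > -1
Before lim := j: (¬(j > -2)) → j > -1
Before lim := 2*lim - 2: (¬(j > -2)) → j > -1
The weakest precondition is (¬(j > -2)) → j > -1.
Check whether (¬(j > -3)) → j > -1 implies it.
Countermodel: at the initial state j = -2, the precondition holds but the weakest precondition fails.
Answer: invalid


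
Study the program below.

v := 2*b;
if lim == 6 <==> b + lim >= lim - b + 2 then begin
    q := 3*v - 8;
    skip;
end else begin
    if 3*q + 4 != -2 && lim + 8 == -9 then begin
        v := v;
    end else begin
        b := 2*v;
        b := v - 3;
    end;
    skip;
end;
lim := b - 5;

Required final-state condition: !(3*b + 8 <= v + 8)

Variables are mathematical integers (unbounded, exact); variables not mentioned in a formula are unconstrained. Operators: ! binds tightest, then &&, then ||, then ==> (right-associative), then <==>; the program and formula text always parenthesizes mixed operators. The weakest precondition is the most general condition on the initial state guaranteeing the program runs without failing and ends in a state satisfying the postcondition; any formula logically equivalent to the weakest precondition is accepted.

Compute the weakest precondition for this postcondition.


Working backward. After the program, the postcondition !(3*b + 8 <= v + 8) must hold; in canonical form it is !(3*b <= v).
Before lim := b - 5: !(3*b <= v)
Then branch requires !(3*b <= v); else branch requires ((3*q != -6 && lim == -17) ==> (!(3*b <= v))) && ((!(3*q != -6 && lim == -17)) ==> (!(2*v <= 9))).
Before the if: ((lim == 6 <==> 2*b >= 2) ==> (!(3*b <= v))) && ((!(lim == 6 <==> 2*b >= 2)) ==> (((3*q != -6 && lim == -17) ==> (!(3*b <= v))) && ((!(3*q != -6 && lim == -17)) ==> (!(2*v <= 9)))))
Before v := 2*b: ((lim == 6 <==> 2*b >= 2) ==> (!(b <= 0))) && ((!(lim == 6 <==> 2*b >= 2)) ==> (((3*q != -6 && lim == -17) ==> (!(b <= 0))) && ((!(3*q != -6 && lim == -17)) ==> (!(4*b <= 9)))))
Answer: WP = ((lim == 6 <==> 2*b >= 2) ==> (!(b <= 0))) && ((!(lim == 6 <==> 2*b >= 2)) ==> (((3*q != -6 && lim == -17) ==> (!(b <= 0))) && ((!(3*q != -6 && lim == -17)) ==> (!(4*b <= 9)))))


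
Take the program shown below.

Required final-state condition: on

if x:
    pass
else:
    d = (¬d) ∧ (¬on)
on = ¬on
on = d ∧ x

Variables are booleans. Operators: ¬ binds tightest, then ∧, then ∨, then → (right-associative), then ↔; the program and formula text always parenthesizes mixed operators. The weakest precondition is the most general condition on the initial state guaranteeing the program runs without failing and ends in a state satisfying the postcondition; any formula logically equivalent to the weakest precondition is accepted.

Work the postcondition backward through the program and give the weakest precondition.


Working backward. After the program, on must hold.
Before on := d ∧ x: d ∧ x
Before on := ¬on: d ∧ x
Then branch requires d ∧ x; else branch requires (¬d) ∧ (¬on) ∧ x.
Before the if: (x → (d ∧ x)) ∧ ((¬x) → ((¬d) ∧ (¬on) ∧ x))
Answer: WP = (x → (d ∧ x)) ∧ ((¬x) → ((¬d) ∧ (¬on) ∧ x))


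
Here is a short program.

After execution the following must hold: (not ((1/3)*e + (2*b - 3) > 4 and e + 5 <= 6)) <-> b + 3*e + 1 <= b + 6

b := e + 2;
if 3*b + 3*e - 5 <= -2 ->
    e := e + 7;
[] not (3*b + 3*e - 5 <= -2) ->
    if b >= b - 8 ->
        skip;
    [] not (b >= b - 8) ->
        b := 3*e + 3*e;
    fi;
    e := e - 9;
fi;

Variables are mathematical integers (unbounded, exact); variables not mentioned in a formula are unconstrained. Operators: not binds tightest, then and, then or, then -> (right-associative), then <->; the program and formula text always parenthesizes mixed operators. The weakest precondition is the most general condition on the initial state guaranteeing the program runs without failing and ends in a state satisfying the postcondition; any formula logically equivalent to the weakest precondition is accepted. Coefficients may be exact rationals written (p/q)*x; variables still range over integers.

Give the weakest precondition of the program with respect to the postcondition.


Working backward. After the program, the postcondition (not ((1/3)*e + (2*b - 3) > 4 and e + 5 <= 6)) <-> b + 3*e + 1 <= b + 6 must hold; in canonical form it is (not (2*b + (1/3)*e > 7 and e <= 1)) <-> 3*e <= 5.
Then branch requires (not (2*b + (1/3)*e > 14/3 and e <= -6)) <-> 3*e <= -16; else branch requires (not (2*b + (1/3)*e > 10 and e <= 10)) <-> 3*e <= 32.
Before the if: (3*b + 3*e <= 3 -> ((not (2*b + (1/3)*e > 14/3 and e <= -6)) <-> 3*e <= -16)) and ((not (3*b + 3*e <= 3)) -> ((not (2*b + (1/3)*e > 10 and e <= 10)) <-> 3*e <= 32))
Before b := e + 2: (6*e <= -3 -> ((not ((7/3)*e > 2/3 and e <= -6)) <-> 3*e <= -16)) and ((not (6*e <= -3)) -> ((not ((7/3)*e > 6 and e <= 10)) <-> 3*e <= 32))
Answer: WP = (6*e <= -3 -> ((not ((7/3)*e > 2/3 and e <= -6)) <-> 3*e <= -16)) and ((not (6*e <= -3)) -> ((not ((7/3)*e > 6 and e <= 10)) <-> 3*e <= 32))


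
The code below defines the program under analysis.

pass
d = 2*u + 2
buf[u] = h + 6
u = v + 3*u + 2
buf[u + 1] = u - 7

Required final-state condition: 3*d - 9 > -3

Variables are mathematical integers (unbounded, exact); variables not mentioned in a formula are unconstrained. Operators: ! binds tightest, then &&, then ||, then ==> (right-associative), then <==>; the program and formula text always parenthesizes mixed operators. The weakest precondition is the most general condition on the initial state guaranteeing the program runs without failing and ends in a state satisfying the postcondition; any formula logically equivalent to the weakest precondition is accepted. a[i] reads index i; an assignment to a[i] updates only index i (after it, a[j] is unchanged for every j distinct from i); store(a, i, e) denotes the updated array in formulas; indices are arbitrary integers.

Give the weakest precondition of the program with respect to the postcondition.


Working backward. After the program, the postcondition 3*d - 9 > -3 must hold; in canonical form it is 3*d > 6.
Before buf[u + 1] := u - 7: 3*d > 6
Before u := v + 3*u + 2: 3*d > 6
Before buf[u] := h + 6: 3*d > 6
Before d := 2*u + 2: 6*u > 0
Before skip: 6*u > 0
Answer: WP = 6*u > 0


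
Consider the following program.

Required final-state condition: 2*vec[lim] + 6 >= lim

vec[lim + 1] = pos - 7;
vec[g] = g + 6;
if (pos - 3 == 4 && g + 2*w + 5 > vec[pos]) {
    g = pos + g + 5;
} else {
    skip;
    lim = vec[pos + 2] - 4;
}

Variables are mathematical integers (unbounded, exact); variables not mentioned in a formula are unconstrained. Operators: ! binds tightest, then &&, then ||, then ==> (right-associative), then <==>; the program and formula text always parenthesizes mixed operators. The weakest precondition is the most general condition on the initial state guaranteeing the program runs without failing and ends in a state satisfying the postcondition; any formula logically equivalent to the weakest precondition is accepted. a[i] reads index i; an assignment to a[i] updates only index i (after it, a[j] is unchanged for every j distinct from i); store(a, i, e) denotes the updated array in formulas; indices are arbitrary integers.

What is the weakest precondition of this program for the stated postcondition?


Working backward. After the program, the postcondition 2*vec[lim] + 6 >= lim must hold; in canonical form it is 2*vec[lim] >= lim - 6.
Then branch requires 2*vec[lim] >= lim - 6; else branch requires 2*vec[vec[pos + 2] - 4] >= vec[pos + 2] - 10.
Before the if: ((pos == 7 && g + 2*w > vec[pos] - 5) ==> 2*vec[lim] >= lim - 6) && ((!(pos == 7 && g + 2*w > vec[pos] - 5)) ==> 2*vec[vec[pos + 2] - 4] >= vec[pos + 2] - 10)
Before vec[g] := g + 6: ((pos == 7 && g + 2*w > store(vec, g, g + 6)[pos] - 5) ==> 2*store(vec, g, g + 6)[lim] >= lim - 6) && ((!(pos == 7 && g + 2*w > store(vec, g, g + 6)[pos] - 5)) ==> 2*store(vec, g, g + 6)[store(vec, g, g + 6)[pos + 2] - 4] >= store(vec, g, g + 6)[pos + 2] - 10)
Before vec[lim + 1] := pos - 7: ((pos == 7 && g + 2*w > store(store(vec, lim + 1, pos - 7), g, g + 6)[pos] - 5) ==> 2*store(store(vec, lim + 1, pos - 7), g, g + 6)[lim] >= lim - 6) && ((!(pos == 7 && g + 2*w > store(store(vec, lim + 1, pos - 7), g, g + 6)[pos] - 5)) ==> 2*store(store(vec, lim + 1, pos - 7), g, g + 6)[store(store(vec, lim + 1, pos - 7), g, g + 6)[pos + 2] - 4] >= store(store(vec, lim + 1, pos - 7), g, g + 6)[pos + 2] - 10)
Answer: WP = ((pos == 7 && g + 2*w > store(store(vec, lim + 1, pos - 7), g, g + 6)[pos] - 5) ==> 2*store(store(vec, lim + 1, pos - 7), g, g + 6)[lim] >= lim - 6) && ((!(pos == 7 && g + 2*w > store(store(vec, lim + 1, pos - 7), g, g + 6)[pos] - 5)) ==> 2*store(store(vec, lim + 1, pos - 7), g, g + 6)[store(store(vec, lim + 1, pos - 7), g, g + 6)[pos + 2] - 4] >= store(store(vec, lim + 1, pos - 7), g, g + 6)[pos + 2] - 10)


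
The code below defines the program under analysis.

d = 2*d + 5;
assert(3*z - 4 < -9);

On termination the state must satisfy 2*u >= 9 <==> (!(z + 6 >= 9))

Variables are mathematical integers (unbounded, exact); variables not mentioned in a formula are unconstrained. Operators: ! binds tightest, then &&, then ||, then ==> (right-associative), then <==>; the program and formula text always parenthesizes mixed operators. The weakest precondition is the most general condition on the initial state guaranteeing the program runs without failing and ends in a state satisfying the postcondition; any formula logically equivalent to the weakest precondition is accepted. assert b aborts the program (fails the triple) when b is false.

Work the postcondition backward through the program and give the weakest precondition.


Working backward. After the program, the postcondition 2*u >= 9 <==> (!(z + 6 >= 9)) must hold; in canonical form it is 2*u >= 9 <==> (!(z >= 3)).
Before assert 3*z - 4 < -9: 3*z < -5 && (2*u >= 9 <==> (!(z >= 3)))
Before d := 2*d + 5: 3*z < -5 && (2*u >= 9 <==> (!(z >= 3)))
Answer: WP = 3*z < -5 && (2*u >= 9 <==> (!(z >= 3)))


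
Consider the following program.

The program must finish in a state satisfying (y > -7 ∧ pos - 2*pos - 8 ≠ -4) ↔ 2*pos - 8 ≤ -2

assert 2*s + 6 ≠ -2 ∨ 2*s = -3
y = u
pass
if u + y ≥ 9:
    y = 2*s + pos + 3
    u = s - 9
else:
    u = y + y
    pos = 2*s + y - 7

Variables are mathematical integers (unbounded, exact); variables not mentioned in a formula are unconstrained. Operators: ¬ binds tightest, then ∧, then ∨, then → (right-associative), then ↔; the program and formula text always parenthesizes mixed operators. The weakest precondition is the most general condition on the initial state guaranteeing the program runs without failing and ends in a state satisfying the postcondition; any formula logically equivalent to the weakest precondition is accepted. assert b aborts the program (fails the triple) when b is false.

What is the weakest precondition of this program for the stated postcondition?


Working backward. After the program, the postcondition (y > -7 ∧ pos - 2*pos - 8 ≠ -4) ↔ 2*pos - 8 ≤ -2 must hold; in canonical form it is (y > -7 ∧ pos ≠ -4) ↔ 2*pos ≤ 6.
Then branch requires (pos + 2*s > -10 ∧ pos ≠ -4) ↔ 2*pos ≤ 6; else branch requires (y > -7 ∧ 2*s + y ≠ 3) ↔ 4*s + 2*y ≤ 20.
Before the if: (u + y ≥ 9 → ((pos + 2*s > -10 ∧ pos ≠ -4) ↔ 2*pos ≤ 6)) ∧ ((¬(u + y ≥ 9)) → ((y > -7 ∧ 2*s + y ≠ 3) ↔ 4*s + 2*y ≤ 20))
Before skip: (u + y ≥ 9 → ((pos + 2*s > -10 ∧ pos ≠ -4) ↔ 2*pos ≤ 6)) ∧ ((¬(u + y ≥ 9)) → ((y > -7 ∧ 2*s + y ≠ 3) ↔ 4*s + 2*y ≤ 20))
Before y := u: (2*u ≥ 9 → ((pos + 2*s > -10 ∧ pos ≠ -4) ↔ 2*pos ≤ 6)) ∧ ((¬(2*u ≥ 9)) → ((u > -7 ∧ 2*s + u ≠ 3) ↔ 4*s + 2*u ≤ 20))
Before assert 2*s + 6 ≠ -2 ∨ 2*s = -3: (2*s ≠ -8 ∨ 2*s = -3) ∧ (2*u ≥ 9 → ((pos + 2*s > -10 ∧ pos ≠ -4) ↔ 2*pos ≤ 6)) ∧ ((¬(2*u ≥ 9)) → ((u > -7 ∧ 2*s + u ≠ 3) ↔ 4*s + 2*u ≤ 20))
Answer: WP = (2*s ≠ -8 ∨ 2*s = -3) ∧ (2*u ≥ 9 → ((pos + 2*s > -10 ∧ pos ≠ -4) ↔ 2*pos ≤ 6)) ∧ ((¬(2*u ≥ 9)) → ((u > -7 ∧ 2*s + u ≠ 3) ↔ 4*s + 2*u ≤ 20))


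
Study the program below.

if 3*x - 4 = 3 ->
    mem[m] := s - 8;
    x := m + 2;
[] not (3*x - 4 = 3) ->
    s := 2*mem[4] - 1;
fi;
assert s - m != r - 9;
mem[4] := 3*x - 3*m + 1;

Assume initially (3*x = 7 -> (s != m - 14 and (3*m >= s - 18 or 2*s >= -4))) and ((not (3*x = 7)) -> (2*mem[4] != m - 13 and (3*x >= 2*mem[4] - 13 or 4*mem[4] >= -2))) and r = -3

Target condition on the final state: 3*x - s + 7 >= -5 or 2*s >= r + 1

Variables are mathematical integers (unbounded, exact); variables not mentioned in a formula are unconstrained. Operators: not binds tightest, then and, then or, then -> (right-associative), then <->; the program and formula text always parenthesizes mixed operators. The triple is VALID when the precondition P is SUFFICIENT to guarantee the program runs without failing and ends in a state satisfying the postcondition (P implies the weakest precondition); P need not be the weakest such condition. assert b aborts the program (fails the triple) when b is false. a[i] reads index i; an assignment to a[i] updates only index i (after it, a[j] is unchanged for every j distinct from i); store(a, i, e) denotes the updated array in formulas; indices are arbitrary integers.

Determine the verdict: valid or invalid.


Working backward. After the program, the postcondition 3*x - s + 7 >= -5 or 2*s >= r + 1 must hold; in canonical form it is 3*x >= s - 12 or 2*s >= r + 1.
Before mem[4] := 3*x - 3*m + 1: 3*x >= s - 12 or 2*s >= r + 1
Before assert s - m != r - 9: s != m + r - 9 and (3*x >= s - 12 or 2*s >= r + 1)
Then branch requires s != m + r - 9 and (3*m >= s - 18 or 2*s >= r + 1); else branch requires 2*mem[4] != m + r - 8 and (3*x >= 2*mem[4] - 13 or 4*mem[4] >= r + 3).
Before the if: (3*x = 7 -> (s != m + r - 9 and (3*m >= s - 18 or 2*s >= r + 1))) and ((not (3*x = 7)) -> (2*mem[4] != m + r - 8 and (3*x >= 2*mem[4] - 13 or 4*mem[4] >= r + 3)))
The weakest precondition is (3*x = 7 -> (s != m + r - 9 and (3*m >= s - 18 or 2*s >= r + 1))) and ((not (3*x = 7)) -> (2*mem[4] != m + r - 8 and (3*x >= 2*mem[4] - 13 or 4*mem[4] >= r + 3))).
Check whether (3*x = 7 -> (s != m - 14 and (3*m >= s - 18 or 2*s >= -4))) and ((not (3*x = 7)) -> (2*mem[4] != m - 13 and (3*x >= 2*mem[4] - 13 or 4*mem[4] >= -2))) and r = -3 implies it.
Countermodel: at the initial state m = 9, mem = {[4] = -1, elsewhere -1}, r = -3, s = 0, x = 0, the precondition holds but the weakest precondition fails.
Answer: invalid


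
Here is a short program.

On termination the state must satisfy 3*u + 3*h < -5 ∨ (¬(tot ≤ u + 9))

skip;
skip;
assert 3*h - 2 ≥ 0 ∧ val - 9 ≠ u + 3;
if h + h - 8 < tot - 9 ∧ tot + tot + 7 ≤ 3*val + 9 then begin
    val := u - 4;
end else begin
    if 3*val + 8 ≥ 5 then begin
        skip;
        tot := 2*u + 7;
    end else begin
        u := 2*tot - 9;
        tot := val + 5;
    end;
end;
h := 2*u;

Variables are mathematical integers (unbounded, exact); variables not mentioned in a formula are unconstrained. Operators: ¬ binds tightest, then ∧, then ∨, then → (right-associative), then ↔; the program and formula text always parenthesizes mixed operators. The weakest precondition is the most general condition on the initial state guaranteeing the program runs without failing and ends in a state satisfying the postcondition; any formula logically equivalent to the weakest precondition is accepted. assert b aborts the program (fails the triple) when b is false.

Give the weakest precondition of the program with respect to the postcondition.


Working backward. After the program, the postcondition 3*u + 3*h < -5 ∨ (¬(tot ≤ u + 9)) must hold; in canonical form it is 3*h + 3*u < -5 ∨ (¬(tot ≤ u + 9)).
Before h := 2*u: 9*u < -5 ∨ (¬(tot ≤ u + 9))
Then branch requires 9*u < -5 ∨ (¬(tot ≤ u + 9)); else branch requires (3*val ≥ -3 → (9*u < -5 ∨ (¬(u ≤ 2)))) ∧ ((¬(3*val ≥ -3)) → (18*tot < 76 ∨ (¬(val ≤ 2*tot - 5)))).
Before the if: ((2*h < tot - 1 ∧ 2*tot ≤ 3*val + 2) → (9*u < -5 ∨ (¬(tot ≤ u + 9)))) ∧ ((¬(2*h < tot - 1 ∧ 2*tot ≤ 3*val + 2)) → ((3*val ≥ -3 → (9*u < -5 ∨ (¬(u ≤ 2)))) ∧ ((¬(3*val ≥ -3)) → (18*tot < 76 ∨ (¬(val ≤ 2*tot - 5))))))
Before assert 3*h - 2 ≥ 0 ∧ val - 9 ≠ u + 3: 3*h ≥ 2 ∧ val ≠ u + 12 ∧ ((2*h < tot - 1 ∧ 2*tot ≤ 3*val + 2) → (9*u < -5 ∨ (¬(tot ≤ u + 9)))) ∧ ((¬(2*h < tot - 1 ∧ 2*tot ≤ 3*val + 2)) → ((3*val ≥ -3 → (9*u < -5 ∨ (¬(u ≤ 2)))) ∧ ((¬(3*val ≥ -3)) → (18*tot < 76 ∨ (¬(val ≤ 2*tot - 5))))))
Before skip: 3*h ≥ 2 ∧ val ≠ u + 12 ∧ ((2*h < tot - 1 ∧ 2*tot ≤ 3*val + 2) → (9*u < -5 ∨ (¬(tot ≤ u + 9)))) ∧ ((¬(2*h < tot - 1 ∧ 2*tot ≤ 3*val + 2)) → ((3*val ≥ -3 → (9*u < -5 ∨ (¬(u ≤ 2)))) ∧ ((¬(3*val ≥ -3)) → (18*tot < 76 ∨ (¬(val ≤ 2*tot - 5))))))
Before skip: 3*h ≥ 2 ∧ val ≠ u + 12 ∧ ((2*h < tot - 1 ∧ 2*tot ≤ 3*val + 2) → (9*u < -5 ∨ (¬(tot ≤ u + 9)))) ∧ ((¬(2*h < tot - 1 ∧ 2*tot ≤ 3*val + 2)) → ((3*val ≥ -3 → (9*u < -5 ∨ (¬(u ≤ 2)))) ∧ ((¬(3*val ≥ -3)) → (18*tot < 76 ∨ (¬(val ≤ 2*tot - 5))))))
Answer: WP = 3*h ≥ 2 ∧ val ≠ u + 12 ∧ ((2*h < tot - 1 ∧ 2*tot ≤ 3*val + 2) → (9*u < -5 ∨ (¬(tot ≤ u + 9)))) ∧ ((¬(2*h < tot - 1 ∧ 2*tot ≤ 3*val + 2)) → ((3*val ≥ -3 → (9*u < -5 ∨ (¬(u ≤ 2)))) ∧ ((¬(3*val ≥ -3)) → (18*tot < 76 ∨ (¬(val ≤ 2*tot - 5))))))


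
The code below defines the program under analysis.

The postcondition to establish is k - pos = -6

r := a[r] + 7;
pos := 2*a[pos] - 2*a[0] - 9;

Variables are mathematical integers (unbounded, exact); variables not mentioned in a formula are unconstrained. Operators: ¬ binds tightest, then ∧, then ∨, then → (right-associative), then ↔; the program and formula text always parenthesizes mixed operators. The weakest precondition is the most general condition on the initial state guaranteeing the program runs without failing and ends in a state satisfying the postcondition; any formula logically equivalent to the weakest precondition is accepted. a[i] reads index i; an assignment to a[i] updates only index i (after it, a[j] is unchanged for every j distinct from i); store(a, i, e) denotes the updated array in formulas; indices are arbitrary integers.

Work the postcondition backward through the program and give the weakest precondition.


Working backward. After the program, the postcondition k - pos = -6 must hold; in canonical form it is k = pos - 6.
Before pos := 2*a[pos] - 2*a[0] - 9: 2*a[0] + k = 2*a[pos] - 15
Before r := a[r] + 7: 2*a[0] + k = 2*a[pos] - 15
Answer: WP = 2*a[0] + k = 2*a[pos] - 15


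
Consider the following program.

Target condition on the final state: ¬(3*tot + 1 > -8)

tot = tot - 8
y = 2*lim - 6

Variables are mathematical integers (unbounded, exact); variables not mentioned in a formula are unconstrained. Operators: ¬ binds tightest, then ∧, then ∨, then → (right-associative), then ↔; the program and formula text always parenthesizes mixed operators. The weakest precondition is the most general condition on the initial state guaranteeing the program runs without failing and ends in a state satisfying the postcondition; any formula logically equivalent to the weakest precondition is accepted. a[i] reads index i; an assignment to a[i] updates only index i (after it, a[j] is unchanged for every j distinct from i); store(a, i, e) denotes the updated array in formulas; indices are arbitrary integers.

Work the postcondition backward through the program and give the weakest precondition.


Working backward. After the program, the postcondition ¬(3*tot + 1 > -8) must hold; in canonical form it is ¬(3*tot > -9).
Before y := 2*lim - 6: ¬(3*tot > -9)
Before tot := tot - 8: ¬(3*tot > 15)
Answer: WP = ¬(3*tot > 15)


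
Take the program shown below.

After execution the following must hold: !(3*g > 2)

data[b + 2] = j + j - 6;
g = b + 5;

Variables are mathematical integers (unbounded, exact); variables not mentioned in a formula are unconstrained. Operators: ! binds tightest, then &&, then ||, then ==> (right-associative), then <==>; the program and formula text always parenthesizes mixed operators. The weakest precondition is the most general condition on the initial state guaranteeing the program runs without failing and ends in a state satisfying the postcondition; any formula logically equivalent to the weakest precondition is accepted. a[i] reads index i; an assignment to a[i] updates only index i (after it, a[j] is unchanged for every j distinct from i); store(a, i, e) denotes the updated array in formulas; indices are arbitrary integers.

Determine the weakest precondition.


Working backward. After the program, !(3*g > 2) must hold.
Before g := b + 5: !(3*b > -13)
Before data[b + 2] := j + j - 6: !(3*b > -13)
Answer: WP = !(3*b > -13)


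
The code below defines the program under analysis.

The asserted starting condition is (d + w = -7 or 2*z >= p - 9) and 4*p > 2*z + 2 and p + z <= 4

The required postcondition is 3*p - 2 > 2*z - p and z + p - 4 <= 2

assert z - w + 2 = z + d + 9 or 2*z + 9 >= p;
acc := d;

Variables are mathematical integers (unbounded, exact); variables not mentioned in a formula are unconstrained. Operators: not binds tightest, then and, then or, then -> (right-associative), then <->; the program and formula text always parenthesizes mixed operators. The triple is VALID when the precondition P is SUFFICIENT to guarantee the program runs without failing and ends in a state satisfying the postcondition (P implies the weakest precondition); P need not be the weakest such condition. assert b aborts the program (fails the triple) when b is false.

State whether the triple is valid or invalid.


Working backward. After the program, the postcondition 3*p - 2 > 2*z - p and z + p - 4 <= 2 must hold; in canonical form it is 4*p > 2*z + 2 and p + z <= 6.
Before acc := d: 4*p > 2*z + 2 and p + z <= 6
Before assert z - w + 2 = z + d + 9 or 2*z + 9 >= p: (d + w = -7 or 2*z >= p - 9) and 4*p > 2*z + 2 and p + z <= 6
The weakest precondition is (d + w = -7 or 2*z >= p - 9) and 4*p > 2*z + 2 and p + z <= 6.
Check whether (d + w = -7 or 2*z >= p - 9) and 4*p > 2*z + 2 and p + z <= 4 implies it.
Every state satisfying the precondition satisfies the weakest precondition: the implication holds.
Answer: valid


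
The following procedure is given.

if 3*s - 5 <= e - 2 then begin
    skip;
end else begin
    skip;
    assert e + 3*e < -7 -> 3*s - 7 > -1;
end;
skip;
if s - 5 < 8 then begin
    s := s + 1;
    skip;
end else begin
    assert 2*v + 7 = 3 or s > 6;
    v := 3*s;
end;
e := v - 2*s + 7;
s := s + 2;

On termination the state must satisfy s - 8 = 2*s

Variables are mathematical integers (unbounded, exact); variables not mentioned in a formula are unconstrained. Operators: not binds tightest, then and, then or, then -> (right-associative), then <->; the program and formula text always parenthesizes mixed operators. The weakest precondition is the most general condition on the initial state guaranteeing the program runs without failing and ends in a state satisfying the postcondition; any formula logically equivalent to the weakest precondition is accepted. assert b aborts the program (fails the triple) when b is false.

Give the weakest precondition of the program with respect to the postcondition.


Working backward. After the program, the postcondition s - 8 = 2*s must hold; in canonical form it is s = -8.
Before s := s + 2: s = -10
Before e := v - 2*s + 7: s = -10
Then branch requires s = -11; else branch requires (2*v = -4 or s > 6) and s = -10.
Before the if: (s < 13 -> s = -11) and ((not (s < 13)) -> ((2*v = -4 or s > 6) and s = -10))
Before skip: (s < 13 -> s = -11) and ((not (s < 13)) -> ((2*v = -4 or s > 6) and s = -10))
Then branch requires (s < 13 -> s = -11) and ((not (s < 13)) -> ((2*v = -4 or s > 6) and s = -10)); else branch requires (4*e < -7 -> 3*s > 6) and (s < 13 -> s = -11) and ((not (s < 13)) -> ((2*v = -4 or s > 6) and s = -10)).
Before the if: (3*s <= e + 3 -> ((s < 13 -> s = -11) and ((not (s < 13)) -> ((2*v = -4 or s > 6) and s = -10)))) and ((not (3*s <= e + 3)) -> ((4*e < -7 -> 3*s > 6) and (s < 13 -> s = -11) and ((not (s < 13)) -> ((2*v = -4 or s > 6) and s = -10))))
Answer: WP = (3*s <= e + 3 -> ((s < 13 -> s = -11) and ((not (s < 13)) -> ((2*v = -4 or s > 6) and s = -10)))) and ((not (3*s <= e + 3)) -> ((4*e < -7 -> 3*s > 6) and (s < 13 -> s = -11) and ((not (s < 13)) -> ((2*v = -4 or s > 6) and s = -10))))


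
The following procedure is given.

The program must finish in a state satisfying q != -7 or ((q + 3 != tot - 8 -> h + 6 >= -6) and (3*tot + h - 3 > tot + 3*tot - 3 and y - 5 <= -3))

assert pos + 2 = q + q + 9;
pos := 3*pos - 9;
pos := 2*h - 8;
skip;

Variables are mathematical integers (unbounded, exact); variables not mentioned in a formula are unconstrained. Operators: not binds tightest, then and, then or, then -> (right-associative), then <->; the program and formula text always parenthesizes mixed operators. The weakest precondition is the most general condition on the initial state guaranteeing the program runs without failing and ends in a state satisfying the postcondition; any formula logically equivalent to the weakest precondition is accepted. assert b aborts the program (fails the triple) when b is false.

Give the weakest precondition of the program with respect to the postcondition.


Working backward. After the program, the postcondition q != -7 or ((q + 3 != tot - 8 -> h + 6 >= -6) and (3*tot + h - 3 > tot + 3*tot - 3 and y - 5 <= -3)) must hold; in canonical form it is q != -7 or ((q != tot - 11 -> h >= -12) and h > tot and y <= 2).
Before skip: q != -7 or ((q != tot - 11 -> h >= -12) and h > tot and y <= 2)
Before pos := 2*h - 8: q != -7 or ((q != tot - 11 -> h >= -12) and h > tot and y <= 2)
Before pos := 3*pos - 9: q != -7 or ((q != tot - 11 -> h >= -12) and h > tot and y <= 2)
Before assert pos + 2 = q + q + 9: pos = 2*q + 7 and (q != -7 or ((q != tot - 11 -> h >= -12) and h > tot and y <= 2))
Answer: WP = pos = 2*q + 7 and (q != -7 or ((q != tot - 11 -> h >= -12) and h > tot and y <= 2))


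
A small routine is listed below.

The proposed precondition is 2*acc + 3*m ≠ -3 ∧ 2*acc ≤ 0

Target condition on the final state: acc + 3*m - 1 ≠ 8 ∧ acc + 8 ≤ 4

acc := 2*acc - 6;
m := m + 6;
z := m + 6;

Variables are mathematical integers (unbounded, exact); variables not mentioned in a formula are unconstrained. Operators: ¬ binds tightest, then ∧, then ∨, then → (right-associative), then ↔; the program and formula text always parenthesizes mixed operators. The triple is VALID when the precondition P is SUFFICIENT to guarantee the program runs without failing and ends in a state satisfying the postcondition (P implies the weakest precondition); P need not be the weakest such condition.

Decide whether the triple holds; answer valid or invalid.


Working backward. After the program, the postcondition acc + 3*m - 1 ≠ 8 ∧ acc + 8 ≤ 4 must hold; in canonical form it is acc + 3*m ≠ 9 ∧ acc ≤ -4.
Before z := m + 6: acc + 3*m ≠ 9 ∧ acc ≤ -4
Before m := m + 6: acc + 3*m ≠ -9 ∧ acc ≤ -4
Before acc := 2*acc - 6: 2*acc + 3*m ≠ -3 ∧ 2*acc ≤ 2
The weakest precondition is 2*acc + 3*m ≠ -3 ∧ 2*acc ≤ 2.
Check whether 2*acc + 3*m ≠ -3 ∧ 2*acc ≤ 0 implies it.
Every state satisfying the precondition satisfies the weakest precondition: the implication holds.
Answer: valid


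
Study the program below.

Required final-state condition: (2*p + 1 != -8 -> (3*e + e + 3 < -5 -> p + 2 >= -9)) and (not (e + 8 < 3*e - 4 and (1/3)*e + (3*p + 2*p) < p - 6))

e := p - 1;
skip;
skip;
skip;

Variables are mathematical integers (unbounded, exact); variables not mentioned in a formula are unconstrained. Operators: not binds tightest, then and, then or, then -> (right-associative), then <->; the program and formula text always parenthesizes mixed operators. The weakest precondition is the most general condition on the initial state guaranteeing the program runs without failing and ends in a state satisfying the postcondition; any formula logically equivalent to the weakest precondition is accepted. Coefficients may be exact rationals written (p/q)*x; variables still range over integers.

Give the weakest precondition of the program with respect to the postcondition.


Working backward. After the program, the postcondition (2*p + 1 != -8 -> (3*e + e + 3 < -5 -> p + 2 >= -9)) and (not (e + 8 < 3*e - 4 and (1/3)*e + (3*p + 2*p) < p - 6)) must hold; in canonical form it is (2*p != -9 -> (4*e < -8 -> p >= -11)) and (not (2*e > 12 and (1/3)*e + 4*p < -6)).
Before skip: (2*p != -9 -> (4*e < -8 -> p >= -11)) and (not (2*e > 12 and (1/3)*e + 4*p < -6))
Before skip: (2*p != -9 -> (4*e < -8 -> p >= -11)) and (not (2*e > 12 and (1/3)*e + 4*p < -6))
Before skip: (2*p != -9 -> (4*e < -8 -> p >= -11)) and (not (2*e > 12 and (1/3)*e + 4*p < -6))
Before e := p - 1: (2*p != -9 -> (4*p < -4 -> p >= -11)) and (not (2*p > 14 and (13/3)*p < -17/3))
Answer: WP = (2*p != -9 -> (4*p < -4 -> p >= -11)) and (not (2*p > 14 and (13/3)*p < -17/3))
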